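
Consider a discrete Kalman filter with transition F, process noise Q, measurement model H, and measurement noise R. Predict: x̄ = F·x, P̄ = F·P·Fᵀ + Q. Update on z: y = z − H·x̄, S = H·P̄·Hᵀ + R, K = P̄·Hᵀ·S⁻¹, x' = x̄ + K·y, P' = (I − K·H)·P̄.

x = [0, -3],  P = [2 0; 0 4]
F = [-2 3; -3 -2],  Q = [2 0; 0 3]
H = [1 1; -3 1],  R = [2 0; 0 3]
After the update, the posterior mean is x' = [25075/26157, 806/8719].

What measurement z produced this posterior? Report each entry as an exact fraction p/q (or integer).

x̄ = F·x = [-9, 6]
P̄ = F·P·Fᵀ + Q = [46 -12; -12 37]
S = H·P̄·Hᵀ + R = [61 -77; -77 526]
K = P̄·Hᵀ·S⁻¹ = [6334/26157 -6532/26157; 6257/8719 2126/8719]
x' − x̄ = [260488/26157, -51508/8719] = K·y
y = (KᵀK)⁻¹·Kᵀ·(x' − x̄) = [4, -36]
z = y + H·x̄ = [4, -36] + [-3, 33] = [1, -3]

z = [1, -3]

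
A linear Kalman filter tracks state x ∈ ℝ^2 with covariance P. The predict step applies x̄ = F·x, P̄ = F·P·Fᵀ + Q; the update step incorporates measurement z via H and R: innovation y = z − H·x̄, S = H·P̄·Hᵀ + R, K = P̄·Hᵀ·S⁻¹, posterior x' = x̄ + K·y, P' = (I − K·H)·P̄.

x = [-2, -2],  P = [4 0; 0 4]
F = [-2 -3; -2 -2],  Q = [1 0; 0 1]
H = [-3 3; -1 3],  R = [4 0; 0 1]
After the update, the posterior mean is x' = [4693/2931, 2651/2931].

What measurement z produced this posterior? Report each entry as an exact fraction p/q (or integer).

z = [-2, 1]

x̄ = F·x = [10, 8]
P̄ = F·P·Fᵀ + Q = [53 40; 40 33]
S = H·P̄·Hᵀ + R = [58 -24; -24 111]
K = P̄·Hᵀ·S⁻¹ = [-907/1954 1475/2931; -305/1954 1459/2931]
x' − x̄ = [-24617/2931, -20797/2931] = K·y
y = (KᵀK)⁻¹·Kᵀ·(x' − x̄) = [4, -13]
z = y + H·x̄ = [4, -13] + [-6, 14] = [-2, 1]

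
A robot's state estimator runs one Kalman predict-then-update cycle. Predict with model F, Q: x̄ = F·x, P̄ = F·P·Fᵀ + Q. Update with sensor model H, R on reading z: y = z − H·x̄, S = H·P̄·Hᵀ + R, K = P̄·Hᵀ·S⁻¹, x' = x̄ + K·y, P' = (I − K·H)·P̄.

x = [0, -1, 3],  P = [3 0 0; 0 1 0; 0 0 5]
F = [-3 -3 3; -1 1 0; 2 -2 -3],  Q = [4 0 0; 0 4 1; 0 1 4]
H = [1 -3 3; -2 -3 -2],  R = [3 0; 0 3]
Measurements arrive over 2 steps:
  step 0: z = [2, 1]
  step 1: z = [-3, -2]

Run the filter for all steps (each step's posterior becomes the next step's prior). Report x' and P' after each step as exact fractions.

step 0: x̄ = F·x = [12, -1, -7]
step 0: P̄ = F·P·Fᵀ + Q = [85 6 -57; 6 8 -7; -57 -7 65]
step 0: y = z − H·x̄ = [8, 8]
step 0: S = H·P̄·Hᵀ + R = [493 7; 7 207]
step 0: K = P̄·Hᵀ·S⁻¹ = [-10505/51001 -17877/51001; -7919/102002 -10573/102002; 16439/51001 676/51001]
step 0: x' = x̄ + K·y = [384956/51001, -124969/51001, -220087/51001]
step 0: P' = (I − K·H)·P̄ = [1919667/51001 -496983/51001 -1147377/51001; -496983/51001 274569/102002 298986/51001; -1147377/51001 298986/51001 697884/51001]
step 1: x̄ = F·x = [-1440222/51001, -509925/51001, 1680111/51001]
step 1: P̄ = F·P·Fᵀ + Q = [62645735/102002 19372473/102002 -33288948/51001; 19372473/102002 6509843/102002 -10389923/51001; -33288948/51001 -10389923/51001 36044986/51001]
step 1: y = z − H·x̄ = [-5282889/51001, -1151999/51001]
step 1: S = H·P̄·Hᵀ + R = [314342545/51001 76918705/51001; 76918705/51001 48325777/102002]
step 1: K = P̄·Hᵀ·S⁻¹ = [-2384610091/9405623345 -437942103/1881124669; -4400281754/65839363415 -1752947393/13167872683; 23061937153/65839363415 -700315004/13167872683]
step 1: x' = x̄ + K·y = [30861925794/9405623345, -4509109534/65839363415, -140828698972/65839363415]
step 1: P' = (I − K·H)·P̄ = [134249845884/9405623345 -33532288557/9405623345 -80666847276/9405623345; -33532288557/9405623345 69612560187/65839363415 143454285066/65839363415; -80666847276/9405623345 143454285066/65839363415 354738865863/65839363415]

step 0: x' = [384956/51001, -124969/51001, -220087/51001], P' = [1919667/51001 -496983/51001 -1147377/51001; -496983/51001 274569/102002 298986/51001; -1147377/51001 298986/51001 697884/51001]
step 1: x' = [30861925794/9405623345, -4509109534/65839363415, -140828698972/65839363415], P' = [134249845884/9405623345 -33532288557/9405623345 -80666847276/9405623345; -33532288557/9405623345 69612560187/65839363415 143454285066/65839363415; -80666847276/9405623345 143454285066/65839363415 354738865863/65839363415]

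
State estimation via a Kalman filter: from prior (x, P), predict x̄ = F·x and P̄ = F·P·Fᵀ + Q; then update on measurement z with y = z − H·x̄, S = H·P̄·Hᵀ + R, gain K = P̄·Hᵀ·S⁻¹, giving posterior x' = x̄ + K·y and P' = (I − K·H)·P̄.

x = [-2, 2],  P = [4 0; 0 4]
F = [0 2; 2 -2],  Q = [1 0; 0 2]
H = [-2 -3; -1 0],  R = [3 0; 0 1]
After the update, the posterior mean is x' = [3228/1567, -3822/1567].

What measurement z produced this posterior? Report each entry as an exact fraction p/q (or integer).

x̄ = F·x = [4, -8]
P̄ = F·P·Fᵀ + Q = [17 -16; -16 34]
S = H·P̄·Hᵀ + R = [185 -14; -14 18]
K = P̄·Hᵀ·S⁻¹ = [7/1567 -2949/3134; -518/1567 990/1567]
x' − x̄ = [-3040/1567, 8714/1567] = K·y
y = (KᵀK)⁻¹·Kᵀ·(x' − x̄) = [-13, 2]
z = y + H·x̄ = [-13, 2] + [16, -4] = [3, -2]

z = [3, -2]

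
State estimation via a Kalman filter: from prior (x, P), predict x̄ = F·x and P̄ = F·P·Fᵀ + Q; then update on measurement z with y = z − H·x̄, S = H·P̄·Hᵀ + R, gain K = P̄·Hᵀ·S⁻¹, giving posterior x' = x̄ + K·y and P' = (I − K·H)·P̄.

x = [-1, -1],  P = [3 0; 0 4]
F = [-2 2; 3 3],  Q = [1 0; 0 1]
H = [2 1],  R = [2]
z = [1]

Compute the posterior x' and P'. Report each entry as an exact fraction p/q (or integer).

x̄ = F·x = [0, -6]
P̄ = F·P·Fᵀ + Q = [29 6; 6 64]
y = z − H·x̄ = [7]
S = H·P̄·Hᵀ + R = [206]
K = P̄·Hᵀ·S⁻¹ = [32/103; 38/103]
x' = x̄ + K·y = [224/103, -352/103]
P' = (I − K·H)·P̄ = [939/103 -1814/103; -1814/103 3704/103]

x' = [224/103, -352/103]
P' = [939/103 -1814/103; -1814/103 3704/103]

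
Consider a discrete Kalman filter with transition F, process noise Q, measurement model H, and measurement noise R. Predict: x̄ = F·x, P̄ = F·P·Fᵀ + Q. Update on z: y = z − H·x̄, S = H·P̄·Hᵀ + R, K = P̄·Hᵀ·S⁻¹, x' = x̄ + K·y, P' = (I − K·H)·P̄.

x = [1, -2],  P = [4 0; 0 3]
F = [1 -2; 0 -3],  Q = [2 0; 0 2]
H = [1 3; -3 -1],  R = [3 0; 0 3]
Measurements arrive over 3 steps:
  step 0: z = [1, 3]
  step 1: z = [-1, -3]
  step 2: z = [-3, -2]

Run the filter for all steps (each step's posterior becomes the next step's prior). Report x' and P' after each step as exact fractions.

step 0: x' = [-5147/4913, 3000/4913], P' = [2034/4913 -1134/4913; -1134/4913 2067/4913]
step 1: x' = [6943315/8086271, -3751746/8086271], P' = [2978376/8086271 -1511604/8086271; -1511604/8086271 3012261/8086271]
step 2: x' = [10963354821/12016523093, -13067816153/12016523093], P' = [4419889422/12016523093 -2247327810/12016523093; -2247327810/12016523093 4474218039/12016523093]

step 0: x̄ = F·x = [5, 6]
step 0: P̄ = F·P·Fᵀ + Q = [18 18; 18 29]
step 0: y = z − H·x̄ = [-22, 24]
step 0: S = H·P̄·Hᵀ + R = [390 -321; -321 302]
step 0: K = P̄·Hᵀ·S⁻¹ = [-456/4913 -1656/4913; 1689/4913 445/4913]
step 0: x' = x̄ + K·y = [-5147/4913, 3000/4913]
step 0: P' = (I − K·H)·P̄ = [2034/4913 -1134/4913; -1134/4913 2067/4913]
step 1: x̄ = F·x = [-11147/4913, -9000/4913]
step 1: P̄ = F·P·Fᵀ + Q = [24664/4913 15804/4913; 15804/4913 28429/4913]
step 1: y = z − H·x̄ = [33234/4913, -57180/4913]
step 1: S = H·P̄·Hᵀ + R = [390088/4913 -317319/4913; -317319/4913 359968/4913]
step 1: K = P̄·Hᵀ·S⁻¹ = [-518812/8086271 -2474508/8086271; 2508393/8086271 507517/8086271]
step 1: x' = x̄ + K·y = [6943315/8086271, -3751746/8086271]
step 1: P' = (I − K·H)·P̄ = [2978376/8086271 -1511604/8086271; -1511604/8086271 3012261/8086271]
step 2: x̄ = F·x = [14446807/8086271, 11255238/8086271]
step 2: P̄ = F·P·Fᵀ + Q = [37246378/8086271 22608378/8086271; 22608378/8086271 43282891/8086271]
step 2: y = z − H·x̄ = [-72471334/8086271, 38423117/8086271]
step 2: S = H·P̄·Hᵀ + R = [586701478/8086271 -467671587/8086271; -467671587/8086271 538409374/8086271]
step 2: K = P̄·Hᵀ·S⁻¹ = [-774031336/12016523093 -3670780152/12016523093; 3725108769/12016523093 755921797/12016523093]
step 2: x' = x̄ + K·y = [10963354821/12016523093, -13067816153/12016523093]
step 2: P' = (I − K·H)·P̄ = [4419889422/12016523093 -2247327810/12016523093; -2247327810/12016523093 4474218039/12016523093]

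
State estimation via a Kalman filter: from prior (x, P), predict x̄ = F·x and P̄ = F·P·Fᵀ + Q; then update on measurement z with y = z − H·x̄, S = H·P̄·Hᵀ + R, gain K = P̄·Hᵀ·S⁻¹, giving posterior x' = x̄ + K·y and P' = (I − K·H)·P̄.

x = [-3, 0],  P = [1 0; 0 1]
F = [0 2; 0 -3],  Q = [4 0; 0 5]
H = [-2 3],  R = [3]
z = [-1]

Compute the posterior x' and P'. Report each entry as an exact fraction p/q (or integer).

x' = [34/233, -54/233]
P' = [708/233 438/233; 438/233 346/233]

x̄ = F·x = [0, 0]
P̄ = F·P·Fᵀ + Q = [8 -6; -6 14]
y = z − H·x̄ = [-1]
S = H·P̄·Hᵀ + R = [233]
K = P̄·Hᵀ·S⁻¹ = [-34/233; 54/233]
x' = x̄ + K·y = [34/233, -54/233]
P' = (I − K·H)·P̄ = [708/233 438/233; 438/233 346/233]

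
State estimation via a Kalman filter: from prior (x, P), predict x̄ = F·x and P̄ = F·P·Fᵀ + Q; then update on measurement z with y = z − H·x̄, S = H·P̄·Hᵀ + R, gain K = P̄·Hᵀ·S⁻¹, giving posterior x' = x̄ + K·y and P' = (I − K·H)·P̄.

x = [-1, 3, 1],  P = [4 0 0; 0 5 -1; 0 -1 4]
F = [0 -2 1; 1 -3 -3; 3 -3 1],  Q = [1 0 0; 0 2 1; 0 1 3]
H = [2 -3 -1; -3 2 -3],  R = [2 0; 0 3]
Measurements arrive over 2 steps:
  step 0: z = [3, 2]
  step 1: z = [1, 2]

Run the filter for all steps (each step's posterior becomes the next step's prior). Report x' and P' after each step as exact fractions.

step 0: x̄ = F·x = [-5, -13, -11]
step 0: P̄ = F·P·Fᵀ + Q = [29 15 39; 15 69 40; 39 40 94]
step 0: y = z − H·x̄ = [-37, -20]
step 0: S = H·P̄·Hᵀ + R = [737 52; 52 1428]
step 0: K = P̄·Hᵀ·S⁻¹ = [-7020/262433 -63443/524866; -77118/262433 -8615/1049732; -44405/262433 -228031/1049732]
step 0: x' = x̄ + K·y = [-417995/262433, -515188/262433, -103623/262433]
step 0: P' = (I − K·H)·P̄ = [1908496/262433 3113349/524866 -1677983/524866; 3113349/524866 5260479/1049732 -2711097/1049732; -1677983/524866 -2711097/1049732 1776599/1049732]
step 1: x̄ = F·x = [926753/262433, 1438438/262433, 187956/262433]
step 1: P̄ = F·P·Fᵀ + Q = [34712635/1049732 572606/262433 -133282/262433; 572606/262433 1760753/262433 456742/262433; -133282/262433 456742/262433 1256546/262433]
step 1: y = z − H·x̄ = [2912197/262433, 992117/262433]
step 1: S = H·P̄·Hᵀ + R = [48743132/262433 -95645829/524866; -95645829/524866 329965607/1049732]
step 1: K = P̄·Hᵀ·S⁻¹ = [1979644464/26427440651 -352521767/1390917929; -5459963919/26427440651 -159286838/1390917929; -5428328752/26427440651 -207047056/1390917929]
step 1: x' = x̄ + K·y = [89972338290/26427440651, 72822975437/26427440651, -56182148772/26427440651]
step 1: P' = (I − K·H)·P̄ = [129903626831/26427440651 103378275816/26427440651 -54286862714/26427440651; 103378275816/26427440651 86734992372/26427440651 -42528497646/26427440651; -54286862714/26427440651 -42528497646/26427440651 29868425014/26427440651]

step 0: x' = [-417995/262433, -515188/262433, -103623/262433], P' = [1908496/262433 3113349/524866 -1677983/524866; 3113349/524866 5260479/1049732 -2711097/1049732; -1677983/524866 -2711097/1049732 1776599/1049732]
step 1: x' = [89972338290/26427440651, 72822975437/26427440651, -56182148772/26427440651], P' = [129903626831/26427440651 103378275816/26427440651 -54286862714/26427440651; 103378275816/26427440651 86734992372/26427440651 -42528497646/26427440651; -54286862714/26427440651 -42528497646/26427440651 29868425014/26427440651]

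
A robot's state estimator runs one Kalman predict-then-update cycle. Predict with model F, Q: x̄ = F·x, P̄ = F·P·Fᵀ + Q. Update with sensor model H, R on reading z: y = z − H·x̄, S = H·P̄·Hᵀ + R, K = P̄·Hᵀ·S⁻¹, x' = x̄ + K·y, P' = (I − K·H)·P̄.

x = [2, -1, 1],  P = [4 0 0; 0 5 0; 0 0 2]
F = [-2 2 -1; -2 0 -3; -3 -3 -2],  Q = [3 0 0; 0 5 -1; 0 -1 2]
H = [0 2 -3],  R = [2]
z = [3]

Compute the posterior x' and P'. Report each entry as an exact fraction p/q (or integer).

x̄ = F·x = [-7, -7, -5]
P̄ = F·P·Fᵀ + Q = [41 22 -2; 22 39 35; -2 35 91]
y = z − H·x̄ = [2]
S = H·P̄·Hᵀ + R = [557]
K = P̄·Hᵀ·S⁻¹ = [50/557; -27/557; -203/557]
x' = x̄ + K·y = [-3799/557, -3953/557, -3191/557]
P' = (I − K·H)·P̄ = [20337/557 13604/557 9036/557; 13604/557 20994/557 14014/557; 9036/557 14014/557 9478/557]

x' = [-3799/557, -3953/557, -3191/557]
P' = [20337/557 13604/557 9036/557; 13604/557 20994/557 14014/557; 9036/557 14014/557 9478/557]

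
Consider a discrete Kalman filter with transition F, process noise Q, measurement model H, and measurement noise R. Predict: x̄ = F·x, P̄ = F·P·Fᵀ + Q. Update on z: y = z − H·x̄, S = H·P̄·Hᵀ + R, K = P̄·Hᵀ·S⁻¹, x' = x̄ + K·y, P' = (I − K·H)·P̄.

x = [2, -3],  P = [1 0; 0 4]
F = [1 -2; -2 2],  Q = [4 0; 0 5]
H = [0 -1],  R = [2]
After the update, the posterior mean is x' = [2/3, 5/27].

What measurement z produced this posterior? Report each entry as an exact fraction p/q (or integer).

z = [-1]

x̄ = F·x = [8, -10]
P̄ = F·P·Fᵀ + Q = [21 -18; -18 25]
S = H·P̄·Hᵀ + R = [27]
K = P̄·Hᵀ·S⁻¹ = [2/3; -25/27]
x' − x̄ = [-22/3, 275/27] = K·y
y = (KᵀK)⁻¹·Kᵀ·(x' − x̄) = [-11]
z = y + H·x̄ = [-11] + [10] = [-1]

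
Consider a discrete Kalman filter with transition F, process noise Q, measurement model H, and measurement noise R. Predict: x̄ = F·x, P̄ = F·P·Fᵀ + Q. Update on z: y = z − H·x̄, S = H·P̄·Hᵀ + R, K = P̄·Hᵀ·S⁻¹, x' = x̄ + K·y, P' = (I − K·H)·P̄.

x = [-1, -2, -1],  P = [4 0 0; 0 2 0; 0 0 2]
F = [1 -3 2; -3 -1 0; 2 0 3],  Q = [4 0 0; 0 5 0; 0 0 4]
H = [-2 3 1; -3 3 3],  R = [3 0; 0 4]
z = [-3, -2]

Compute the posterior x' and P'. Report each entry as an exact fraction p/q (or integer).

x' = [122697/39331, 26072/39331, 63507/39331]
P' = [897514/39331 445134/39331 448196/39331; 445134/39331 252988/39331 182334/39331; 448196/39331 182334/39331 288238/39331]

x̄ = F·x = [3, 5, -5]
P̄ = F·P·Fᵀ + Q = [34 -6 20; -6 43 -24; 20 -24 38]
y = z − H·x̄ = [-7, 7]
S = H·P̄·Hᵀ + R = [412 327; 327 355]
K = P̄·Hᵀ·S⁻¹ = [-3810/39331 -3138/39331; 17010/39331 -7359/39331; -20384/39331 16782/39331]
x' = x̄ + K·y = [122697/39331, 26072/39331, 63507/39331]
P' = (I − K·H)·P̄ = [897514/39331 445134/39331 448196/39331; 445134/39331 252988/39331 182334/39331; 448196/39331 182334/39331 288238/39331]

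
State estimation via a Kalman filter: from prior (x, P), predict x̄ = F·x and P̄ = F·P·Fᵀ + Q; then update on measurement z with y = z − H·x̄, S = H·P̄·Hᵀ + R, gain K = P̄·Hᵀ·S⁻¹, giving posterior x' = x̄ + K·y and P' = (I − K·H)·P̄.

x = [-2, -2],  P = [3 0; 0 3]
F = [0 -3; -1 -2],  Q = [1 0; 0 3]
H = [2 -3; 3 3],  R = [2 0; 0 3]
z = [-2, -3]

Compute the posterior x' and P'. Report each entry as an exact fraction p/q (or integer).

x̄ = F·x = [6, 6]
P̄ = F·P·Fᵀ + Q = [28 18; 18 18]
y = z − H·x̄ = [4, -39]
S = H·P̄·Hᵀ + R = [60 -48; -48 741]
K = P̄·Hᵀ·S⁻¹ = [1351/7026 698/3513; -453/2342 156/1171]
x' = x̄ + K·y = [-3442/3513, 36/1171]
P' = (I − K·H)·P̄ = [689/3513 3/1171; 3/1171 153/1171]

x' = [-3442/3513, 36/1171]
P' = [689/3513 3/1171; 3/1171 153/1171]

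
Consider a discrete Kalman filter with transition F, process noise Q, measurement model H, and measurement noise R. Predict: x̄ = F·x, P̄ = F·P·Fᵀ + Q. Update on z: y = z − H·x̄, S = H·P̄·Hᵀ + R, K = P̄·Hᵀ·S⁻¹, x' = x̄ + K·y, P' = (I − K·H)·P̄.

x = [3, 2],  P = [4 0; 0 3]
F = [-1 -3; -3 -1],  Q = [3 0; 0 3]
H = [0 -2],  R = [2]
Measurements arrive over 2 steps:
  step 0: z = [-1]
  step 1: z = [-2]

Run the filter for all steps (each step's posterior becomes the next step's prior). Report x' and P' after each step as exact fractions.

step 0: x̄ = F·x = [-9, -11]
step 0: P̄ = F·P·Fᵀ + Q = [34 21; 21 42]
step 0: y = z − H·x̄ = [-23]
step 0: S = H·P̄·Hᵀ + R = [170]
step 0: K = P̄·Hᵀ·S⁻¹ = [-21/85; -42/85]
step 0: x' = x̄ + K·y = [-282/85, 31/85]
step 0: P' = (I − K·H)·P̄ = [2008/85 21/85; 21/85 42/85]
step 1: x̄ = F·x = [189/85, 163/17]
step 1: P̄ = F·P·Fᵀ + Q = [2767/85 1272/17; 1272/17 3699/17]
step 1: y = z − H·x̄ = [292/17]
step 1: S = H·P̄·Hᵀ + R = [14830/17]
step 1: K = P̄·Hᵀ·S⁻¹ = [-1272/7415; -3699/7415]
step 1: x' = x̄ + K·y = [-5361/7415, 7561/7415]
step 1: P' = (I − K·H)·P̄ = [51029/7415 1272/7415; 1272/7415 3699/7415]

step 0: x' = [-282/85, 31/85], P' = [2008/85 21/85; 21/85 42/85]
step 1: x' = [-5361/7415, 7561/7415], P' = [51029/7415 1272/7415; 1272/7415 3699/7415]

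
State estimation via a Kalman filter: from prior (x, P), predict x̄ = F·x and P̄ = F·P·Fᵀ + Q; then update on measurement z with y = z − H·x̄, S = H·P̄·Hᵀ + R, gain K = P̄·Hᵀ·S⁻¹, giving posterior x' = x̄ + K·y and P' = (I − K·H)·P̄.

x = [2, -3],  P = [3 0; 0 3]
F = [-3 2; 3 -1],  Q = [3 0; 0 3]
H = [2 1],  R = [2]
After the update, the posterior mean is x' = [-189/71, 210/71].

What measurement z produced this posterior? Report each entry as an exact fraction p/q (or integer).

z = [-2]

x̄ = F·x = [-12, 9]
P̄ = F·P·Fᵀ + Q = [42 -33; -33 33]
S = H·P̄·Hᵀ + R = [71]
K = P̄·Hᵀ·S⁻¹ = [51/71; -33/71]
x' − x̄ = [663/71, -429/71] = K·y
y = (KᵀK)⁻¹·Kᵀ·(x' − x̄) = [13]
z = y + H·x̄ = [13] + [-15] = [-2]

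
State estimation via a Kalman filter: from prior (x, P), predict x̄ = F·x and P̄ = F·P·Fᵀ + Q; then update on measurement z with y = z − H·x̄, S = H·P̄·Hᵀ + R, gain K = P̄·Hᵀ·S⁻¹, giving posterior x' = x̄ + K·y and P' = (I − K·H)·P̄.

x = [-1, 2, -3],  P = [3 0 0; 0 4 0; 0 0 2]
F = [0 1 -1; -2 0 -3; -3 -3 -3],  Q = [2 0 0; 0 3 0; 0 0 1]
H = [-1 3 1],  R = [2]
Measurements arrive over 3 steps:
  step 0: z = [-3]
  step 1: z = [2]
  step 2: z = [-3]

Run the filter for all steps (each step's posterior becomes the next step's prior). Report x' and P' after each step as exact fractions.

step 0: x̄ = F·x = [5, 11, 6]
step 0: P̄ = F·P·Fᵀ + Q = [8 6 -6; 6 33 36; -6 36 82]
step 0: y = z − H·x̄ = [-37]
step 0: S = H·P̄·Hᵀ + R = [581]
step 0: K = P̄·Hᵀ·S⁻¹ = [4/581; 129/581; 28/83]
step 0: x' = x̄ + K·y = [2757/581, 1618/581, -538/83]
step 0: P' = (I − K·H)·P̄ = [4632/581 2970/581 -610/83; 2970/581 2532/581 -624/83; -610/83 -624/83 1318/83]
step 1: x̄ = F·x = [5384/581, 5784/581, -261/83]
step 1: P̄ = F·P·Fᵀ + Q = [21656/581 26302/581 -234/83; 26302/581 52065/581 3612/83; -234/83 3612/83 6581/83]
step 1: y = z − H·x̄ = [-8979/581]
step 1: S = H·P̄·Hᵀ + R = [534638/581]
step 1: K = P̄·Hᵀ·S⁻¹ = [27806/267319; 155177/534638; 123557/534638]
step 1: x' = x̄ + K·y = [2047462/267319, 2924289/534638, -3590709/534638]
step 1: P' = (I − K·H)·P̄ = [7302432/267319 4674996/267319 -6666944/267319; 4674996/267319 6464761/534638 -9733937/534638; -6666944/267319 -9733937/534638 16115037/534638]
step 2: x̄ = F·x = [3257499/267319, 2582279/534638, -5142756/267319]
step 2: P̄ = F·P·Fᵀ + Q = [21558474/267319 16089581/267319 -19550406/267319; 16089581/267319 45052047/534638 575358/267319; -19550406/267319 575358/267319 44137801/267319]
step 2: y = z − H·x̄ = [7449759/534638]
step 2: S = H·P̄·Hᵀ + R = [429961197/534638]
step 2: K = P̄·Hᵀ·S⁻¹ = [4773242/143320399; 104127695/429961197; 130828562/429961197]
step 2: x' = x̄ + K·y = [1812986760/143320399, 1175877262/143320399, -2149572729/143320399]
step 2: P' = (I − K·H)·P̄ = [11430513120/143320399 7696616496/143320399 -11649789884/143320399; 7696616496/143320399 15951083143/429961197 -24555144551/429961197; -11649789884/143320399 -24555144551/429961197 38977721125/429961197]

step 0: x' = [2757/581, 1618/581, -538/83], P' = [4632/581 2970/581 -610/83; 2970/581 2532/581 -624/83; -610/83 -624/83 1318/83]
step 1: x' = [2047462/267319, 2924289/534638, -3590709/534638], P' = [7302432/267319 4674996/267319 -6666944/267319; 4674996/267319 6464761/534638 -9733937/534638; -6666944/267319 -9733937/534638 16115037/534638]
step 2: x' = [1812986760/143320399, 1175877262/143320399, -2149572729/143320399], P' = [11430513120/143320399 7696616496/143320399 -11649789884/143320399; 7696616496/143320399 15951083143/429961197 -24555144551/429961197; -11649789884/143320399 -24555144551/429961197 38977721125/429961197]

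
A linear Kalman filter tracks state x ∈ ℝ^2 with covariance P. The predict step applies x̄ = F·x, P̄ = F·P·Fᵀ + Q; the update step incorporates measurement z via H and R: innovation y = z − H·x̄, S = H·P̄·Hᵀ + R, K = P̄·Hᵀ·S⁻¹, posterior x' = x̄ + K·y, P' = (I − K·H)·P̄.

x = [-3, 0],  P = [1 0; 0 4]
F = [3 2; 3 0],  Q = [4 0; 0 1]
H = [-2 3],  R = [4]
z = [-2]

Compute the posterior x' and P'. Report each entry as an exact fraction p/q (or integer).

x̄ = F·x = [-9, -9]
P̄ = F·P·Fᵀ + Q = [29 9; 9 10]
y = z − H·x̄ = [7]
S = H·P̄·Hᵀ + R = [102]
K = P̄·Hᵀ·S⁻¹ = [-31/102; 2/17]
x' = x̄ + K·y = [-1135/102, -139/17]
P' = (I − K·H)·P̄ = [1997/102 215/17; 215/17 146/17]

x' = [-1135/102, -139/17]
P' = [1997/102 215/17; 215/17 146/17]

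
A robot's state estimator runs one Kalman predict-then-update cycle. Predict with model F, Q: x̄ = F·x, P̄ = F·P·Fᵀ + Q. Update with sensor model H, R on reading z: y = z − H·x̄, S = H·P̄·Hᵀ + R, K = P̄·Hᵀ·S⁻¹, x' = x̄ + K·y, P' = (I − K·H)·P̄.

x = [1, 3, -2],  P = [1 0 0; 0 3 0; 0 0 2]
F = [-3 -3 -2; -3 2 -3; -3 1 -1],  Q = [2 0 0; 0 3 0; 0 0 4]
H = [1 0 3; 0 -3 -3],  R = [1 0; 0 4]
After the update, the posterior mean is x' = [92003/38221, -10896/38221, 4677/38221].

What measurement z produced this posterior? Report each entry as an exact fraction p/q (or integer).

x̄ = F·x = [-8, 9, 2]
P̄ = F·P·Fᵀ + Q = [46 3 4; 3 42 21; 4 21 18]
S = H·P̄·Hᵀ + R = [233 -372; -372 922]
K = P̄·Hᵀ·S⁻¹ = [22832/38221 16683/76442; -4728/38221 -19485/76442; 4976/38221 -5685/76442]
x' − x̄ = [397771/38221, -354885/38221, -71765/38221] = K·y
y = (KᵀK)⁻¹·Kᵀ·(x' − x̄) = [5, 34]
z = y + H·x̄ = [5, 34] + [-2, -33] = [3, 1]

z = [3, 1]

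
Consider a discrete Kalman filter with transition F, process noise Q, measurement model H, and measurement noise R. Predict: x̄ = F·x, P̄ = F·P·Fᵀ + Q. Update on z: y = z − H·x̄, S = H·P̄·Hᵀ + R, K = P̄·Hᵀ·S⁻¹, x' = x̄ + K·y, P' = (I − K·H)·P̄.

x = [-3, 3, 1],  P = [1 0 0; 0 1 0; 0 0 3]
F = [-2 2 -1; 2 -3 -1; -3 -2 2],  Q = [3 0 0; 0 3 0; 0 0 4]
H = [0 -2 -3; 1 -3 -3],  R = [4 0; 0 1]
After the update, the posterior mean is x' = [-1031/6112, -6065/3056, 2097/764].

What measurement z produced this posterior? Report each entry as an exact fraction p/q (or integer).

x̄ = F·x = [11, -16, 5]
P̄ = F·P·Fᵀ + Q = [14 -7 -4; -7 19 -6; -4 -6 29]
S = H·P̄·Hᵀ + R = [269 311; 311 405]
K = P̄·Hᵀ·S⁻¹ = [-4087/12224 4557/12224; 3103/6112 -3077/6112; -959/1528 461/1528]
x' − x̄ = [-68263/6112, 42831/3056, -1723/764] = K·y
y = (KᵀK)⁻¹·Kᵀ·(x' − x̄) = [-19, -47]
z = y + H·x̄ = [-19, -47] + [17, 44] = [-2, -3]

z = [-2, -3]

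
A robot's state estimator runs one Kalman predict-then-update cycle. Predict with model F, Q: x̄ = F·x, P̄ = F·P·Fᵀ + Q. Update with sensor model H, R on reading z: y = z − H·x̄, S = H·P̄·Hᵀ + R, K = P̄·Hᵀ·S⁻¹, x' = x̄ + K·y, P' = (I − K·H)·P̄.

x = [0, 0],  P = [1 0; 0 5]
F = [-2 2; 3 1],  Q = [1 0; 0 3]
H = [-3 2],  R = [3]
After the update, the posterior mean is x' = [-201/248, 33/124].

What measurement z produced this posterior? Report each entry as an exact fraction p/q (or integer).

x̄ = F·x = [0, 0]
P̄ = F·P·Fᵀ + Q = [25 4; 4 17]
S = H·P̄·Hᵀ + R = [248]
K = P̄·Hᵀ·S⁻¹ = [-67/248; 11/124]
x' − x̄ = [-201/248, 33/124] = K·y
y = (KᵀK)⁻¹·Kᵀ·(x' − x̄) = [3]
z = y + H·x̄ = [3] + [0] = [3]

z = [3]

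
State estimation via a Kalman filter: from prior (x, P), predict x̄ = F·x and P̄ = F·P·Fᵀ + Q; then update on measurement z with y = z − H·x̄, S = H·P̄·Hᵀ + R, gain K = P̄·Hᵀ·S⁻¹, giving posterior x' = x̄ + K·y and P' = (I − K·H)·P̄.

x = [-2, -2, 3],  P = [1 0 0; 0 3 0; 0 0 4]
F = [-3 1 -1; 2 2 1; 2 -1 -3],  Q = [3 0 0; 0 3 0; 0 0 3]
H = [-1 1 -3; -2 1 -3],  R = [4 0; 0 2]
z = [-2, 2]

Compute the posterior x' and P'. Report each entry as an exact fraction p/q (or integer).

x̄ = F·x = [1, -5, -11]
P̄ = F·P·Fᵀ + Q = [19 -4 3; -4 23 -14; 3 -14 46]
y = z − H·x̄ = [-29, -24]
S = H·P̄·Hᵀ + R = [570 598; 598 651]
K = P̄·Hᵀ·S⁻¹ = [4833/6733 -4967/6733; 1265/13466 174/6733; -6421/13466 1315/6733]
x' = x̄ + K·y = [-14216/6733, -112367/13466, -25037/13466]
P' = (I − K·H)·P̄ = [29266/6733 2182/6733 -15472/6733; 2182/6733 197029/13466 62535/13466; -15472/6733 62535/13466 39721/13466]

x' = [-14216/6733, -112367/13466, -25037/13466]
P' = [29266/6733 2182/6733 -15472/6733; 2182/6733 197029/13466 62535/13466; -15472/6733 62535/13466 39721/13466]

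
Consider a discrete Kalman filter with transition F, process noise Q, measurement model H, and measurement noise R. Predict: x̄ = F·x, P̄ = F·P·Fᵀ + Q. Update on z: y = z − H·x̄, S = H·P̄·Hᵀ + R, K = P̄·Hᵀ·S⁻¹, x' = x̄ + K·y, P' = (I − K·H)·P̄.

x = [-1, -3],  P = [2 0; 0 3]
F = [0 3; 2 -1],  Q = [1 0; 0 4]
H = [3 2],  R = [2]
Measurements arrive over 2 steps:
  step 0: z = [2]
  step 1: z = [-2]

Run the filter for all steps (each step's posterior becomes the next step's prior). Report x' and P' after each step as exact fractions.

step 0: x' = [-36/103, 287/206], P' = [706/103 -1026/103; -1026/103 3081/206]
step 1: x' = [-152994/64211, 167413/64211], P' = [668210/64211 -961620/64211; -961620/64211 1413287/64211]

step 0: x̄ = F·x = [-9, 1]
step 0: P̄ = F·P·Fᵀ + Q = [28 -9; -9 15]
step 0: y = z − H·x̄ = [27]
step 0: S = H·P̄·Hᵀ + R = [206]
step 0: K = P̄·Hᵀ·S⁻¹ = [33/103; 3/206]
step 0: x' = x̄ + K·y = [-36/103, 287/206]
step 0: P' = (I − K·H)·P̄ = [706/103 -1026/103; -1026/103 3081/206]
step 1: x̄ = F·x = [861/206, -431/206]
step 1: P̄ = F·P·Fᵀ + Q = [27935/206 -21555/206; -21555/206 17761/206]
step 1: y = z − H·x̄ = [-2133/206]
step 1: S = H·P̄·Hᵀ + R = [64211/206]
step 1: K = P̄·Hᵀ·S⁻¹ = [40695/64211; -29143/64211]
step 1: x' = x̄ + K·y = [-152994/64211, 167413/64211]
step 1: P' = (I − K·H)·P̄ = [668210/64211 -961620/64211; -961620/64211 1413287/64211]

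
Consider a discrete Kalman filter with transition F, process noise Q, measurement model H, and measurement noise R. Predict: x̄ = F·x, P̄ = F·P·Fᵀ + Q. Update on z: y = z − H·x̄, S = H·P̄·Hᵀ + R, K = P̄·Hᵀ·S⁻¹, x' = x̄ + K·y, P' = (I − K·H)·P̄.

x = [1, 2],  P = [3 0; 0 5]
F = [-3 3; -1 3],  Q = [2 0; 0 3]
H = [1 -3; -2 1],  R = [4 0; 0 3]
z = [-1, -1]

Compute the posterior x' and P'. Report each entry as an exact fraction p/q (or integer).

x̄ = F·x = [3, 5]
P̄ = F·P·Fᵀ + Q = [74 54; 54 51]
y = z − H·x̄ = [11, 0]
S = H·P̄·Hᵀ + R = [213 77; 77 134]
K = P̄·Hᵀ·S⁻¹ = [-4554/22613 -13246/22613; -8877/22613 -4518/22613]
x' = x̄ + K·y = [17745/22613, 15418/22613]
P' = (I − K·H)·P̄ = [27486/22613 15234/22613; 15234/22613 16914/22613]

x' = [17745/22613, 15418/22613]
P' = [27486/22613 15234/22613; 15234/22613 16914/22613]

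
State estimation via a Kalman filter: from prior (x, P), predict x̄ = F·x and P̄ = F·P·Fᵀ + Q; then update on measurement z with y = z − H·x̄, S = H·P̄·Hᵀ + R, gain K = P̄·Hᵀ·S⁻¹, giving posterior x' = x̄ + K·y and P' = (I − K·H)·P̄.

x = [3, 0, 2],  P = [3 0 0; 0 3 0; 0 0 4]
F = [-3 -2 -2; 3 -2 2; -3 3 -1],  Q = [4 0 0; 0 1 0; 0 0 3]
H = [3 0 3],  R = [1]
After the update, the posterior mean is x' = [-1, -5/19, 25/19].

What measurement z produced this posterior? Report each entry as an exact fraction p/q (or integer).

z = [1]

x̄ = F·x = [-13, 13, -11]
P̄ = F·P·Fᵀ + Q = [59 -31 17; -31 56 -53; 17 -53 61]
S = H·P̄·Hᵀ + R = [1387]
K = P̄·Hᵀ·S⁻¹ = [12/73; -252/1387; 234/1387]
x' − x̄ = [12, -252/19, 234/19] = K·y
y = (KᵀK)⁻¹·Kᵀ·(x' − x̄) = [73]
z = y + H·x̄ = [73] + [-72] = [1]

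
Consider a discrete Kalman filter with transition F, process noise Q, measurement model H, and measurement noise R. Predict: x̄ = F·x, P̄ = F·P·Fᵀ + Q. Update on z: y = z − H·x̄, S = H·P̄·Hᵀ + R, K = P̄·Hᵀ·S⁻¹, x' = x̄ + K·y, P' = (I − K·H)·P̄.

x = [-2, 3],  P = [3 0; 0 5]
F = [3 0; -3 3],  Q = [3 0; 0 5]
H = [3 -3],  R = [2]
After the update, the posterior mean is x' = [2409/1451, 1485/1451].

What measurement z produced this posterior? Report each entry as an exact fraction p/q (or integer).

z = [2]

x̄ = F·x = [-6, 15]
P̄ = F·P·Fᵀ + Q = [30 -27; -27 77]
S = H·P̄·Hᵀ + R = [1451]
K = P̄·Hᵀ·S⁻¹ = [171/1451; -312/1451]
x' − x̄ = [11115/1451, -20280/1451] = K·y
y = (KᵀK)⁻¹·Kᵀ·(x' − x̄) = [65]
z = y + H·x̄ = [65] + [-63] = [2]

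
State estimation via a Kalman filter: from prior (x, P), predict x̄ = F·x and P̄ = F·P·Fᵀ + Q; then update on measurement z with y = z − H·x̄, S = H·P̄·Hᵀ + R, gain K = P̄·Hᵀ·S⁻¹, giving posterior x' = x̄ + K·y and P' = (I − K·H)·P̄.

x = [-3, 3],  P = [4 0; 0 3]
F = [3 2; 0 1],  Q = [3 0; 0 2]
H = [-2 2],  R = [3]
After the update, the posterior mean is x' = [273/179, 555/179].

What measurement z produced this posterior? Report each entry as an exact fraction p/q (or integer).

z = [3]

x̄ = F·x = [-3, 3]
P̄ = F·P·Fᵀ + Q = [51 6; 6 5]
S = H·P̄·Hᵀ + R = [179]
K = P̄·Hᵀ·S⁻¹ = [-90/179; -2/179]
x' − x̄ = [810/179, 18/179] = K·y
y = (KᵀK)⁻¹·Kᵀ·(x' − x̄) = [-9]
z = y + H·x̄ = [-9] + [12] = [3]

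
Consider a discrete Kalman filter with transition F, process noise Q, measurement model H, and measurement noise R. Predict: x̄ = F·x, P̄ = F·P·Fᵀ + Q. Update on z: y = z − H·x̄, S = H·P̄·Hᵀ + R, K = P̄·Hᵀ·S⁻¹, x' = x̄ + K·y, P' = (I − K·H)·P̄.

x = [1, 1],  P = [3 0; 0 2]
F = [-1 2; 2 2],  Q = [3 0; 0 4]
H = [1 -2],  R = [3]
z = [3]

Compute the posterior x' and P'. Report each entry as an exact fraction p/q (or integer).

x̄ = F·x = [1, 4]
P̄ = F·P·Fᵀ + Q = [14 2; 2 24]
y = z − H·x̄ = [10]
S = H·P̄·Hᵀ + R = [105]
K = P̄·Hᵀ·S⁻¹ = [2/21; -46/105]
x' = x̄ + K·y = [41/21, -8/21]
P' = (I − K·H)·P̄ = [274/21 134/21; 134/21 404/105]

x' = [41/21, -8/21]
P' = [274/21 134/21; 134/21 404/105]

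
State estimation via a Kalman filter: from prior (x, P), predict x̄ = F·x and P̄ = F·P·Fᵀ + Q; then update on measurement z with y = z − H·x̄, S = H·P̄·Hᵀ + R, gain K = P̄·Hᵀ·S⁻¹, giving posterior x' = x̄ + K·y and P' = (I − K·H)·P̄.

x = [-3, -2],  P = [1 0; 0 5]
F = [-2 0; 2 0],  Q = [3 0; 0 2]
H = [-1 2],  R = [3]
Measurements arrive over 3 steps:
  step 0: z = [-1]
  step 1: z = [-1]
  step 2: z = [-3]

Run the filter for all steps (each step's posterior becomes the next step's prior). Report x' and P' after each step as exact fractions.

step 0: x' = [9/10, -14/25], P' = [5/2 4/5; 4/5 22/25]
step 1: x' = [3/13, -19/65], P' = [263/104 41/52; 41/52 23/26]
step 2: x' = [2541/2731, -2655/2731], P' = [6907/2731 2153/2731; 2153/2731 2416/2731]

step 0: x̄ = F·x = [6, -6]
step 0: P̄ = F·P·Fᵀ + Q = [7 -4; -4 6]
step 0: y = z − H·x̄ = [17]
step 0: S = H·P̄·Hᵀ + R = [50]
step 0: K = P̄·Hᵀ·S⁻¹ = [-3/10; 8/25]
step 0: x' = x̄ + K·y = [9/10, -14/25]
step 0: P' = (I − K·H)·P̄ = [5/2 4/5; 4/5 22/25]
step 1: x̄ = F·x = [-9/5, 9/5]
step 1: P̄ = F·P·Fᵀ + Q = [13 -10; -10 12]
step 1: y = z − H·x̄ = [-32/5]
step 1: S = H·P̄·Hᵀ + R = [104]
step 1: K = P̄·Hᵀ·S⁻¹ = [-33/104; 17/52]
step 1: x' = x̄ + K·y = [3/13, -19/65]
step 1: P' = (I − K·H)·P̄ = [263/104 41/52; 41/52 23/26]
step 2: x̄ = F·x = [-6/13, 6/13]
step 2: P̄ = F·P·Fᵀ + Q = [341/26 -263/26; -263/26 315/26]
step 2: y = z − H·x̄ = [-57/13]
step 2: S = H·P̄·Hᵀ + R = [2731/26]
step 2: K = P̄·Hᵀ·S⁻¹ = [-867/2731; 893/2731]
step 2: x' = x̄ + K·y = [2541/2731, -2655/2731]
step 2: P' = (I − K·H)·P̄ = [6907/2731 2153/2731; 2153/2731 2416/2731]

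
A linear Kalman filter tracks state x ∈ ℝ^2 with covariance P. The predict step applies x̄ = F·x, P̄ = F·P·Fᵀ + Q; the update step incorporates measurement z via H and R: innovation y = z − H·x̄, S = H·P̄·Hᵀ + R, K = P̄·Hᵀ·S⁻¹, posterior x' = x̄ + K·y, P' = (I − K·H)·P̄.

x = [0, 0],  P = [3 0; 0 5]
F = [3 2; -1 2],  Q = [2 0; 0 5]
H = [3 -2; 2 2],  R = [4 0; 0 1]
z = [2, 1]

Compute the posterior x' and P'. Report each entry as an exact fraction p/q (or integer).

x' = [75790/127109, -12244/127109]
P' = [25216/127109 -12466/127109; -12466/127109 31387/127109]

x̄ = F·x = [0, 0]
P̄ = F·P·Fᵀ + Q = [49 11; 11 28]
y = z − H·x̄ = [2, 1]
S = H·P̄·Hᵀ + R = [425 204; 204 397]
K = P̄·Hᵀ·S⁻¹ = [25145/127109 1500/7477; -25043/127109 2226/7477]
x' = x̄ + K·y = [75790/127109, -12244/127109]
P' = (I − K·H)·P̄ = [25216/127109 -12466/127109; -12466/127109 31387/127109]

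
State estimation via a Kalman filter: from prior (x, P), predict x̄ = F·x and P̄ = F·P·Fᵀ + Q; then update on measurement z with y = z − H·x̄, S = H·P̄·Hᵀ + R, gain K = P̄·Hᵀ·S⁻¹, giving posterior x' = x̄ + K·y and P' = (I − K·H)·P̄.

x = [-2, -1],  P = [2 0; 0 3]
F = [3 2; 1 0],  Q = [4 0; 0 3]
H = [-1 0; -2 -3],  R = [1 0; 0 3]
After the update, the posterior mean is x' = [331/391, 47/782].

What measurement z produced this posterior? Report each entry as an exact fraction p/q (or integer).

z = [-1, -2]

x̄ = F·x = [-8, -2]
P̄ = F·P·Fᵀ + Q = [34 6; 6 5]
S = H·P̄·Hᵀ + R = [35 86; 86 256]
K = P̄·Hᵀ·S⁻¹ = [-327/391 -43/782; 393/782 -429/1564]
x' − x̄ = [3459/391, 1611/782] = K·y
y = (KᵀK)⁻¹·Kᵀ·(x' − x̄) = [-9, -24]
z = y + H·x̄ = [-9, -24] + [8, 22] = [-1, -2]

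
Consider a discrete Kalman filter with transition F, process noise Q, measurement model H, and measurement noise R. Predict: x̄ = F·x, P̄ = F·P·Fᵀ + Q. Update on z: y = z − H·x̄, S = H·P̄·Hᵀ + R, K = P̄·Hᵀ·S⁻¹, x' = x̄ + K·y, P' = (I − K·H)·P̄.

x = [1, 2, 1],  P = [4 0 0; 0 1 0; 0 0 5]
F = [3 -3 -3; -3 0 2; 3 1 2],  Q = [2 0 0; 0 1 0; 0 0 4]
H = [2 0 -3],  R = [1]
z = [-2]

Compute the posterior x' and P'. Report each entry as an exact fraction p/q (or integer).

x' = [19/126, -83/21, 229/294]
P' = [1031/18 -148/3 1601/42; -148/3 49 -230/7; 1601/42 -230/7 2497/98]

x̄ = F·x = [-6, -1, 7]
P̄ = F·P·Fᵀ + Q = [92 -66 3; -66 57 -16; 3 -16 61]
y = z − H·x̄ = [31]
S = H·P̄·Hᵀ + R = [882]
K = P̄·Hᵀ·S⁻¹ = [25/126; -2/21; -59/294]
x' = x̄ + K·y = [19/126, -83/21, 229/294]
P' = (I − K·H)·P̄ = [1031/18 -148/3 1601/42; -148/3 49 -230/7; 1601/42 -230/7 2497/98]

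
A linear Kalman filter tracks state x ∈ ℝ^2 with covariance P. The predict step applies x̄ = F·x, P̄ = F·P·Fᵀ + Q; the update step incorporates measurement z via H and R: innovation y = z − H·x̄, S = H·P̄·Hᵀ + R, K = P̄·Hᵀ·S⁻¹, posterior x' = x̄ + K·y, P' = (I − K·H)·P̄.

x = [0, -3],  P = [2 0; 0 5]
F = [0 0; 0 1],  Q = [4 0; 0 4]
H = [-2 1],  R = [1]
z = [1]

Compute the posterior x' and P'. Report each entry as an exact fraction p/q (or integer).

x' = [-16/13, -21/13]
P' = [20/13 36/13; 36/13 153/26]

x̄ = F·x = [0, -3]
P̄ = F·P·Fᵀ + Q = [4 0; 0 9]
y = z − H·x̄ = [4]
S = H·P̄·Hᵀ + R = [26]
K = P̄·Hᵀ·S⁻¹ = [-4/13; 9/26]
x' = x̄ + K·y = [-16/13, -21/13]
P' = (I − K·H)·P̄ = [20/13 36/13; 36/13 153/26]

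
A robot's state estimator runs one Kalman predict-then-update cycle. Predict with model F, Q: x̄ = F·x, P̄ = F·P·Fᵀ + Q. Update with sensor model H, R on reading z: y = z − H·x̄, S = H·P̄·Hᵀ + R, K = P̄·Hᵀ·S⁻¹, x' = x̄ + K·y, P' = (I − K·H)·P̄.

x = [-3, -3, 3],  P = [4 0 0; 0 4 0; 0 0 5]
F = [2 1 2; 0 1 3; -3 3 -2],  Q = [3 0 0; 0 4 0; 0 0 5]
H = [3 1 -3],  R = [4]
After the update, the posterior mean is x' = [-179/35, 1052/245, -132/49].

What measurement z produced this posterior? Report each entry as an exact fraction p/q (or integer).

z = [-3]

x̄ = F·x = [-3, 6, -6]
P̄ = F·P·Fᵀ + Q = [43 34 -32; 34 53 -18; -32 -18 97]
S = H·P̄·Hᵀ + R = [2205]
K = P̄·Hᵀ·S⁻¹ = [37/315; 209/2205; -9/49]
x' − x̄ = [-74/35, -418/245, 162/49] = K·y
y = (KᵀK)⁻¹·Kᵀ·(x' − x̄) = [-18]
z = y + H·x̄ = [-18] + [15] = [-3]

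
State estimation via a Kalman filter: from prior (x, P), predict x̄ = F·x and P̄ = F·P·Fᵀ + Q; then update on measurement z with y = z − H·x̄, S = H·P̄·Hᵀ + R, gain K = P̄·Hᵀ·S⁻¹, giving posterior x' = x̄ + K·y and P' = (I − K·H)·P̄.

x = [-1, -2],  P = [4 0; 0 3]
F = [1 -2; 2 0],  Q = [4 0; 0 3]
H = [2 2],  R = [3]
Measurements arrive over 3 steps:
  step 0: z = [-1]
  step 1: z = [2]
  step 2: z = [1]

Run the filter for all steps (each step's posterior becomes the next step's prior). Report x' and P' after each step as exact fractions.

step 0: x' = [501/223, -608/223], P' = [1324/223 -1240/223; -1240/223 1321/223]
step 1: x' = [142763/135233, -6/19319], P' = [332308/135233 -38872/19319; -38872/19319 44689/19319]
step 2: x' = [-16842071/34221471, 35035076/34221471], P' = [83618476/34221471 -68720536/34221471; -68720536/34221471 79184425/34221471]

step 0: x̄ = F·x = [3, -2]
step 0: P̄ = F·P·Fᵀ + Q = [20 8; 8 19]
step 0: y = z − H·x̄ = [-3]
step 0: S = H·P̄·Hᵀ + R = [223]
step 0: K = P̄·Hᵀ·S⁻¹ = [56/223; 54/223]
step 0: x' = x̄ + K·y = [501/223, -608/223]
step 0: P' = (I − K·H)·P̄ = [1324/223 -1240/223; -1240/223 1321/223]
step 1: x̄ = F·x = [1717/223, 1002/223]
step 1: P̄ = F·P·Fᵀ + Q = [12460/223 7608/223; 7608/223 5965/223]
step 1: y = z − H·x̄ = [-4992/223]
step 1: S = H·P̄·Hᵀ + R = [135233/223]
step 1: K = P̄·Hᵀ·S⁻¹ = [40136/135233; 3878/19319]
step 1: x' = x̄ + K·y = [142763/135233, -6/19319]
step 1: P' = (I − K·H)·P̄ = [332308/135233 -38872/19319; -38872/19319 44689/19319]
step 2: x̄ = F·x = [142847/135233, 285526/135233]
step 2: P̄ = F·P·Fᵀ + Q = [3212948/135233 1753032/135233; 1753032/135233 1734931/135233]
step 2: y = z − H·x̄ = [-721513/135233]
step 2: S = H·P̄·Hᵀ + R = [34221471/135233]
step 2: K = P̄·Hᵀ·S⁻¹ = [9931960/34221471; 6975926/34221471]
step 2: x' = x̄ + K·y = [-16842071/34221471, 35035076/34221471]
step 2: P' = (I − K·H)·P̄ = [83618476/34221471 -68720536/34221471; -68720536/34221471 79184425/34221471]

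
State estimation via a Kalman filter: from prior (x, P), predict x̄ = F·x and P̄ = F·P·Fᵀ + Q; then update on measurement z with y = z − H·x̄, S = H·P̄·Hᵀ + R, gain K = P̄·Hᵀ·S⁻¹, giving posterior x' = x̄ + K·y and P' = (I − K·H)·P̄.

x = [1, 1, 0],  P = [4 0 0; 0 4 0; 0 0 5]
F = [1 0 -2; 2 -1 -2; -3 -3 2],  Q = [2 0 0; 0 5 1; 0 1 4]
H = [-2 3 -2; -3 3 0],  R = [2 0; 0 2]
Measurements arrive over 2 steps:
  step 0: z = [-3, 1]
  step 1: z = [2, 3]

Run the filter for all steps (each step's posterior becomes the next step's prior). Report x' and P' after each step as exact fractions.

step 0: x' = [-2002/1125, -18212/12375, 38636/37125], P' = [4036/375 4006/375 5732/1125; 4006/375 44636/4125 66592/12375; 5732/1125 66592/12375 125849/37125]
step 1: x' = [-5307317947/1418866335, -3924659863/1418866335, -392971240/283773267], P' = [7802356652/1418866335 7734561938/1418866335 756154880/283773267; 7734561938/1418866335 7972249112/1418866335 840878144/283773267; 756154880/283773267 840878144/283773267 644716435/283773267]

step 0: x̄ = F·x = [1, 1, -6]
step 0: P̄ = F·P·Fᵀ + Q = [26 28 -32; 28 45 -31; -32 -31 96]
step 0: y = z − H·x̄ = [-16, 1]
step 0: S = H·P̄·Hᵀ + R = [675 135; 135 137]
step 0: K = P̄·Hᵀ·S⁻¹ = [187/1125 -3/25; 2072/12375 57/275; -15341/37125 118/275]
step 0: x' = x̄ + K·y = [-2002/1125, -18212/12375, 38636/37125]
step 0: P' = (I − K·H)·P̄ = [4036/375 4006/375 5732/1125; 4006/375 44636/4125 66592/12375; 5732/1125 66592/12375 125849/37125]
step 1: x̄ = F·x = [-143338/37125, -154768/37125, 439378/37125]
step 1: P̄ = F·P·Fᵀ + Q = [220586/37125 170546/37125 -179966/37125; 170546/37125 388481/37125 -157601/37125; -179966/37125 -157601/37125 10334996/37125]
step 1: y = z − H·x̄ = [125626/4125, 1079/275]
step 1: S = H·P̄·Hᵀ + R = [1636957/1375 15759/275; 15759/275 3683/55]
step 1: K = P̄·Hᵀ·S⁻¹ = [415819/31530363 -3766373/52550605; 431578/31530363 13204843/52550605; -15506011/31530363 4706848/10510121]
step 1: x' = x̄ + K·y = [-5307317947/1418866335, -3924659863/1418866335, -392971240/283773267]
step 1: P' = (I − K·H)·P̄ = [7802356652/1418866335 7734561938/1418866335 756154880/283773267; 7734561938/1418866335 7972249112/1418866335 840878144/283773267; 756154880/283773267 840878144/283773267 644716435/283773267]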